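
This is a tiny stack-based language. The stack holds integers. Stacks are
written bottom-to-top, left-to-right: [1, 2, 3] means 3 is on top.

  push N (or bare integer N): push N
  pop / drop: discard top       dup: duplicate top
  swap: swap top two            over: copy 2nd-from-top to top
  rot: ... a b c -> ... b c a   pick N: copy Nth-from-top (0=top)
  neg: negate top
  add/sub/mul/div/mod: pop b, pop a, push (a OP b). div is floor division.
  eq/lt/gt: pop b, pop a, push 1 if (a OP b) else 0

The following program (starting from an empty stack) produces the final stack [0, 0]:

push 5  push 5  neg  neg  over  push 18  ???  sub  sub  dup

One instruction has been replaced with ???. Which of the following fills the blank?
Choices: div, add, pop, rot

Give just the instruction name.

Answer: div

Derivation:
Stack before ???: [5, 5, 5, 18]
Stack after ???:  [5, 5, 0]
Checking each choice:
  div: MATCH
  add: produces [23, 23]
  pop: produces [5, 5]
  rot: produces [5, -8, -8]


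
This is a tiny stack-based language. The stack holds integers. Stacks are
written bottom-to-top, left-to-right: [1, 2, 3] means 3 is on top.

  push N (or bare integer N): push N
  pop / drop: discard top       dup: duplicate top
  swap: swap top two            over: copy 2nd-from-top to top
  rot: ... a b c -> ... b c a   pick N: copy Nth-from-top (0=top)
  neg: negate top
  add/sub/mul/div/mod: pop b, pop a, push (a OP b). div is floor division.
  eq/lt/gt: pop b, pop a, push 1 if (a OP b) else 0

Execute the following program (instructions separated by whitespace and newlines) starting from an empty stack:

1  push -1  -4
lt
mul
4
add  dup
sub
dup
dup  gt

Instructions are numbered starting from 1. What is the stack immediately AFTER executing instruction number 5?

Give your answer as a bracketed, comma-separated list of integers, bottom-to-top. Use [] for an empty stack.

Step 1 ('1'): [1]
Step 2 ('push -1'): [1, -1]
Step 3 ('-4'): [1, -1, -4]
Step 4 ('lt'): [1, 0]
Step 5 ('mul'): [0]

Answer: [0]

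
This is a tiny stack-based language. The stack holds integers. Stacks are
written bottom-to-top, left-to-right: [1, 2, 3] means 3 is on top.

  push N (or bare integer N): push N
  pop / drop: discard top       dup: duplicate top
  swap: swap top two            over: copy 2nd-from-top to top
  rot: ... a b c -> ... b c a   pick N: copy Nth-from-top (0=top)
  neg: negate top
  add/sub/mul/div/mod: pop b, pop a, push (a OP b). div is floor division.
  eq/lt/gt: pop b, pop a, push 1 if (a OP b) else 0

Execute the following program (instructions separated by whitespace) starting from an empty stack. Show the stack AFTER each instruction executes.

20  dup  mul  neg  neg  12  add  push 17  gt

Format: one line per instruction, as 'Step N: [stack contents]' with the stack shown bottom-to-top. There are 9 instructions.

Step 1: [20]
Step 2: [20, 20]
Step 3: [400]
Step 4: [-400]
Step 5: [400]
Step 6: [400, 12]
Step 7: [412]
Step 8: [412, 17]
Step 9: [1]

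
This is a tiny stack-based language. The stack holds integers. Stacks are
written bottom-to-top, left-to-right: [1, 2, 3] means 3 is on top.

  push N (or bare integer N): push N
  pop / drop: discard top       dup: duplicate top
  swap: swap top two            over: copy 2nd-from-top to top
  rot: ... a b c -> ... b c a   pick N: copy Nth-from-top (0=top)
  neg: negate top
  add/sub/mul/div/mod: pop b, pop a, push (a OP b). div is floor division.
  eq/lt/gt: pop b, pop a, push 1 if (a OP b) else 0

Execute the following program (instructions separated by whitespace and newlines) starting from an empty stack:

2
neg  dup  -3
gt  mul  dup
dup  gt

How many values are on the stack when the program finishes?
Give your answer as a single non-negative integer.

Answer: 2

Derivation:
After 'push 2': stack = [2] (depth 1)
After 'neg': stack = [-2] (depth 1)
After 'dup': stack = [-2, -2] (depth 2)
After 'push -3': stack = [-2, -2, -3] (depth 3)
After 'gt': stack = [-2, 1] (depth 2)
After 'mul': stack = [-2] (depth 1)
After 'dup': stack = [-2, -2] (depth 2)
After 'dup': stack = [-2, -2, -2] (depth 3)
After 'gt': stack = [-2, 0] (depth 2)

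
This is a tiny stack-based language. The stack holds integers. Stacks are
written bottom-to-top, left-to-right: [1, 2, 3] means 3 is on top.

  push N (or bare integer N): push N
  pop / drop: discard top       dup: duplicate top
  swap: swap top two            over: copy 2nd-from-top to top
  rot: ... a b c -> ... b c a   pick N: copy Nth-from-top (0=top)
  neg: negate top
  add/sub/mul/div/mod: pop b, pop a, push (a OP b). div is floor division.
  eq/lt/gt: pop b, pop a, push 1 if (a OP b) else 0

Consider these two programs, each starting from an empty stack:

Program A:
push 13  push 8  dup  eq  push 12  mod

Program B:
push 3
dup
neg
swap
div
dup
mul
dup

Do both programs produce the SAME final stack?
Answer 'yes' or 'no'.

Program A trace:
  After 'push 13': [13]
  After 'push 8': [13, 8]
  After 'dup': [13, 8, 8]
  After 'eq': [13, 1]
  After 'push 12': [13, 1, 12]
  After 'mod': [13, 1]
Program A final stack: [13, 1]

Program B trace:
  After 'push 3': [3]
  After 'dup': [3, 3]
  After 'neg': [3, -3]
  After 'swap': [-3, 3]
  After 'div': [-1]
  After 'dup': [-1, -1]
  After 'mul': [1]
  After 'dup': [1, 1]
Program B final stack: [1, 1]
Same: no

Answer: no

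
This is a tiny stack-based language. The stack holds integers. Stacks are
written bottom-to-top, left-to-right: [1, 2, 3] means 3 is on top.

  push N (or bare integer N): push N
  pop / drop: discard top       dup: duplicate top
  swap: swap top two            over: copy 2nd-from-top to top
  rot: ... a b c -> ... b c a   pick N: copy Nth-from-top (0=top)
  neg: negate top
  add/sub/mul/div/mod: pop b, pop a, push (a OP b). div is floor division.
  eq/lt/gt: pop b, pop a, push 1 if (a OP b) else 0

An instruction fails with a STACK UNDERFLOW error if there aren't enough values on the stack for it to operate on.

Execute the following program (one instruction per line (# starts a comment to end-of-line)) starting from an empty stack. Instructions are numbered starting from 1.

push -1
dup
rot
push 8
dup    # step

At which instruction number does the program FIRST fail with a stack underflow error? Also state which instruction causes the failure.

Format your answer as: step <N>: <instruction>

Answer: step 3: rot

Derivation:
Step 1 ('push -1'): stack = [-1], depth = 1
Step 2 ('dup'): stack = [-1, -1], depth = 2
Step 3 ('rot'): needs 3 value(s) but depth is 2 — STACK UNDERFLOW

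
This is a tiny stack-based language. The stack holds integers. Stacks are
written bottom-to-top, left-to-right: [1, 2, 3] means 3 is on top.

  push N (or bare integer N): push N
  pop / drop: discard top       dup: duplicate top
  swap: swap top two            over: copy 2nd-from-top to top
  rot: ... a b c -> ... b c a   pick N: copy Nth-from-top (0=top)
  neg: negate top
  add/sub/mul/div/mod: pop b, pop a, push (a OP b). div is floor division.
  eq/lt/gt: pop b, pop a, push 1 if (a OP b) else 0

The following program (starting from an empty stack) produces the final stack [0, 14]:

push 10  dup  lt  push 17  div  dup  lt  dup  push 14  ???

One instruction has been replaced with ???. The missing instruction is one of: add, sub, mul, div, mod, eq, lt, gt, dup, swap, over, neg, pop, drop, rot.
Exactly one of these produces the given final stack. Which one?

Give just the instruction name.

Stack before ???: [0, 0, 14]
Stack after ???:  [0, 14]
The instruction that transforms [0, 0, 14] -> [0, 14] is: add

Answer: add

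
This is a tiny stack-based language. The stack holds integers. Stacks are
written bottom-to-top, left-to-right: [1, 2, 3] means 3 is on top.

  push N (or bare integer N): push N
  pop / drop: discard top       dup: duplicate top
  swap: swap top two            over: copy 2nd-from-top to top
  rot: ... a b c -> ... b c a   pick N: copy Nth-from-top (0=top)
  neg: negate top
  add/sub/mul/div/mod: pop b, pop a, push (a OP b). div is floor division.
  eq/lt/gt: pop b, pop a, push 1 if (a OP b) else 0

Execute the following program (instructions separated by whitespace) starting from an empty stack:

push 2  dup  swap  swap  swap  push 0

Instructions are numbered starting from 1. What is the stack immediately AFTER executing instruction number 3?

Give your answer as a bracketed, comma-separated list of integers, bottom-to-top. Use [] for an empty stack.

Step 1 ('push 2'): [2]
Step 2 ('dup'): [2, 2]
Step 3 ('swap'): [2, 2]

Answer: [2, 2]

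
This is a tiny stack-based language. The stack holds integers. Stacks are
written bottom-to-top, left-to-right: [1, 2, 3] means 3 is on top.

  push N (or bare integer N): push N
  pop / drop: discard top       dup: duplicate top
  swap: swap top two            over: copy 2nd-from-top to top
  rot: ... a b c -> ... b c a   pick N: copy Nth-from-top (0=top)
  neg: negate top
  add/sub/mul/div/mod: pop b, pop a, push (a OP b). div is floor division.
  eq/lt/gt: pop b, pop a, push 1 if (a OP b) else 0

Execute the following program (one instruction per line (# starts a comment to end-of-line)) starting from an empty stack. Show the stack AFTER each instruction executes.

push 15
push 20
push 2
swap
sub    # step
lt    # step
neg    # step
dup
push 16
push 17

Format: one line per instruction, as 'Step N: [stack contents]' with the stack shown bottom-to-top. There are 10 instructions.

Step 1: [15]
Step 2: [15, 20]
Step 3: [15, 20, 2]
Step 4: [15, 2, 20]
Step 5: [15, -18]
Step 6: [0]
Step 7: [0]
Step 8: [0, 0]
Step 9: [0, 0, 16]
Step 10: [0, 0, 16, 17]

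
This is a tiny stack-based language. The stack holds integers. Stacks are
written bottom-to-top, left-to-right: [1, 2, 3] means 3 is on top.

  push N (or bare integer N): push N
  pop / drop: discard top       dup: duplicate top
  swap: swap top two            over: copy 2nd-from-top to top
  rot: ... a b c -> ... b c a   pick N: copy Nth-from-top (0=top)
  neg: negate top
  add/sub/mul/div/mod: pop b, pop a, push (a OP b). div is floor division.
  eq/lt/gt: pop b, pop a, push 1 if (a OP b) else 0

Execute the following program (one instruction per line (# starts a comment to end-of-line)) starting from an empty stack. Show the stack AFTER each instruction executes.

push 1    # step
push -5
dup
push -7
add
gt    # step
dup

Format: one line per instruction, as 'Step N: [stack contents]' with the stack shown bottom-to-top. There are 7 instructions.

Step 1: [1]
Step 2: [1, -5]
Step 3: [1, -5, -5]
Step 4: [1, -5, -5, -7]
Step 5: [1, -5, -12]
Step 6: [1, 1]
Step 7: [1, 1, 1]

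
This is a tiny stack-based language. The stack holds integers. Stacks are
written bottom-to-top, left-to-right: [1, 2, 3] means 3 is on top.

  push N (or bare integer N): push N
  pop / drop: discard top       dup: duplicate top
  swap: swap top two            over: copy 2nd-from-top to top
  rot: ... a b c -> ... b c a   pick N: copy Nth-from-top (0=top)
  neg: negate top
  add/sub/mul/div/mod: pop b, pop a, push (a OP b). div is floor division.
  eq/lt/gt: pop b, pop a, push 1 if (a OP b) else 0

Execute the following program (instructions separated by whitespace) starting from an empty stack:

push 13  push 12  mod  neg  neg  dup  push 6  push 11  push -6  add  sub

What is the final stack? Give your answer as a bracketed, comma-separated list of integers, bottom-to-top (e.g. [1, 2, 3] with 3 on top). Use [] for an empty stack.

Answer: [1, 1, 1]

Derivation:
After 'push 13': [13]
After 'push 12': [13, 12]
After 'mod': [1]
After 'neg': [-1]
After 'neg': [1]
After 'dup': [1, 1]
After 'push 6': [1, 1, 6]
After 'push 11': [1, 1, 6, 11]
After 'push -6': [1, 1, 6, 11, -6]
After 'add': [1, 1, 6, 5]
After 'sub': [1, 1, 1]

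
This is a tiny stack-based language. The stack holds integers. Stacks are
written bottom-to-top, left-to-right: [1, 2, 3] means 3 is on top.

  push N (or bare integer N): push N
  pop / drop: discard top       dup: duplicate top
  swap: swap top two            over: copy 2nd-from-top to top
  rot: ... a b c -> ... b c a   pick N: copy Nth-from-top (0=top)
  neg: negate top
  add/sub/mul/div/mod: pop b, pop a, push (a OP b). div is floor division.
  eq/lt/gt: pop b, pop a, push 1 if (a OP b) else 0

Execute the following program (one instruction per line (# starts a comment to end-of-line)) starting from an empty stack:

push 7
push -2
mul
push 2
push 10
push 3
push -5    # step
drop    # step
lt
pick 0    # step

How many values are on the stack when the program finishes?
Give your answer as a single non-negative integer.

Answer: 4

Derivation:
After 'push 7': stack = [7] (depth 1)
After 'push -2': stack = [7, -2] (depth 2)
After 'mul': stack = [-14] (depth 1)
After 'push 2': stack = [-14, 2] (depth 2)
After 'push 10': stack = [-14, 2, 10] (depth 3)
After 'push 3': stack = [-14, 2, 10, 3] (depth 4)
After 'push -5': stack = [-14, 2, 10, 3, -5] (depth 5)
After 'drop': stack = [-14, 2, 10, 3] (depth 4)
After 'lt': stack = [-14, 2, 0] (depth 3)
After 'pick 0': stack = [-14, 2, 0, 0] (depth 4)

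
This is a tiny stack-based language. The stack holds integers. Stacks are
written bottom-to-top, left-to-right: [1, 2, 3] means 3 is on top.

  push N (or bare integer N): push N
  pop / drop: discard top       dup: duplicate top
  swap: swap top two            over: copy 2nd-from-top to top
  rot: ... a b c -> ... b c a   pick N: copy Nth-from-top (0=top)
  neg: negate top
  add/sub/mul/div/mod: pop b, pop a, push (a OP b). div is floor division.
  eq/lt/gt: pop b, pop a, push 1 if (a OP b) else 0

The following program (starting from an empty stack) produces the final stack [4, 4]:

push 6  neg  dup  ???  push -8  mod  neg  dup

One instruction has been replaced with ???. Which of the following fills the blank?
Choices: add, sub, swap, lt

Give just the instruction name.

Stack before ???: [-6, -6]
Stack after ???:  [-12]
Checking each choice:
  add: MATCH
  sub: produces [0, 0]
  swap: produces [-6, 6, 6]
  lt: produces [0, 0]


Answer: add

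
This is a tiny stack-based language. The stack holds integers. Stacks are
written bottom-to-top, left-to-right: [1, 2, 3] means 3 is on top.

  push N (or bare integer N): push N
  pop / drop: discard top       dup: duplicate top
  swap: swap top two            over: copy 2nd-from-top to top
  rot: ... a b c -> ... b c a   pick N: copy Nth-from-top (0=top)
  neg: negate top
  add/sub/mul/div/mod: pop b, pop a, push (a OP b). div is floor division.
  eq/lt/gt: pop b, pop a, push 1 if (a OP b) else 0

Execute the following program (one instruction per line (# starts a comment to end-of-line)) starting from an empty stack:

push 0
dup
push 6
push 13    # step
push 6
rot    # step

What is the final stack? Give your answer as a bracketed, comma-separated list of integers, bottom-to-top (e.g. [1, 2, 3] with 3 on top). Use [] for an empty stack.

After 'push 0': [0]
After 'dup': [0, 0]
After 'push 6': [0, 0, 6]
After 'push 13': [0, 0, 6, 13]
After 'push 6': [0, 0, 6, 13, 6]
After 'rot': [0, 0, 13, 6, 6]

Answer: [0, 0, 13, 6, 6]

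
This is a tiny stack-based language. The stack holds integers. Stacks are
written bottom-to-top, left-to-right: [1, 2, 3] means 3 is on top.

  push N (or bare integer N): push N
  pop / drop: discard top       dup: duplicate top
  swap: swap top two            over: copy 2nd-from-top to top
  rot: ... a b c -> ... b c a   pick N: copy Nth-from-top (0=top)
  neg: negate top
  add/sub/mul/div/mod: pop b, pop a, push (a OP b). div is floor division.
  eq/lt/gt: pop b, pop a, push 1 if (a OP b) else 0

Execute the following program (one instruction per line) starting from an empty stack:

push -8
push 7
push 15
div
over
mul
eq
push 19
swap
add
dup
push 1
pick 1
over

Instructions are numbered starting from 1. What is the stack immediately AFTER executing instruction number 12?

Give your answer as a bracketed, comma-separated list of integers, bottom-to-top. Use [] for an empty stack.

Step 1 ('push -8'): [-8]
Step 2 ('push 7'): [-8, 7]
Step 3 ('push 15'): [-8, 7, 15]
Step 4 ('div'): [-8, 0]
Step 5 ('over'): [-8, 0, -8]
Step 6 ('mul'): [-8, 0]
Step 7 ('eq'): [0]
Step 8 ('push 19'): [0, 19]
Step 9 ('swap'): [19, 0]
Step 10 ('add'): [19]
Step 11 ('dup'): [19, 19]
Step 12 ('push 1'): [19, 19, 1]

Answer: [19, 19, 1]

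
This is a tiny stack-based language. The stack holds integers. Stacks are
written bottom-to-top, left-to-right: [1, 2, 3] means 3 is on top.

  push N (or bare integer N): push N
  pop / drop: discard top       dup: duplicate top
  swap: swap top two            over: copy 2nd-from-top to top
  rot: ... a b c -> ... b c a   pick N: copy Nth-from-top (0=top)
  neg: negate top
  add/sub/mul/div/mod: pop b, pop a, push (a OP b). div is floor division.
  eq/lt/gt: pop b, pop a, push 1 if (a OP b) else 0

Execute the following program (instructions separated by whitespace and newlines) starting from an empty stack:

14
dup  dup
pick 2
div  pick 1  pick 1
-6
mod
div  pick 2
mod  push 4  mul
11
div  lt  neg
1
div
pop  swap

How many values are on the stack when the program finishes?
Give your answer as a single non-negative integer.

After 'push 14': stack = [14] (depth 1)
After 'dup': stack = [14, 14] (depth 2)
After 'dup': stack = [14, 14, 14] (depth 3)
After 'pick 2': stack = [14, 14, 14, 14] (depth 4)
After 'div': stack = [14, 14, 1] (depth 3)
After 'pick 1': stack = [14, 14, 1, 14] (depth 4)
After 'pick 1': stack = [14, 14, 1, 14, 1] (depth 5)
After 'push -6': stack = [14, 14, 1, 14, 1, -6] (depth 6)
After 'mod': stack = [14, 14, 1, 14, -5] (depth 5)
After 'div': stack = [14, 14, 1, -3] (depth 4)
  ...
After 'push 4': stack = [14, 14, 1, 11, 4] (depth 5)
After 'mul': stack = [14, 14, 1, 44] (depth 4)
After 'push 11': stack = [14, 14, 1, 44, 11] (depth 5)
After 'div': stack = [14, 14, 1, 4] (depth 4)
After 'lt': stack = [14, 14, 1] (depth 3)
After 'neg': stack = [14, 14, -1] (depth 3)
After 'push 1': stack = [14, 14, -1, 1] (depth 4)
After 'div': stack = [14, 14, -1] (depth 3)
After 'pop': stack = [14, 14] (depth 2)
After 'swap': stack = [14, 14] (depth 2)

Answer: 2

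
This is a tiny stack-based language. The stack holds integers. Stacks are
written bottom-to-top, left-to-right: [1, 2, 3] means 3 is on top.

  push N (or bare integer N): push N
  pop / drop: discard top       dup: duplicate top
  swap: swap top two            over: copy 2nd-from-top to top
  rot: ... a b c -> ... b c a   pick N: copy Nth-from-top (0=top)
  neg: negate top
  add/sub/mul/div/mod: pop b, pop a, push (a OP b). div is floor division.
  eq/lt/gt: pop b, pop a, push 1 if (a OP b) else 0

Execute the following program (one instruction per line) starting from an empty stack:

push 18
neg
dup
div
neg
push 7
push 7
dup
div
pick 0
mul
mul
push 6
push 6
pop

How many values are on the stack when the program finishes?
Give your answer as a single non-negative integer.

Answer: 3

Derivation:
After 'push 18': stack = [18] (depth 1)
After 'neg': stack = [-18] (depth 1)
After 'dup': stack = [-18, -18] (depth 2)
After 'div': stack = [1] (depth 1)
After 'neg': stack = [-1] (depth 1)
After 'push 7': stack = [-1, 7] (depth 2)
After 'push 7': stack = [-1, 7, 7] (depth 3)
After 'dup': stack = [-1, 7, 7, 7] (depth 4)
After 'div': stack = [-1, 7, 1] (depth 3)
After 'pick 0': stack = [-1, 7, 1, 1] (depth 4)
After 'mul': stack = [-1, 7, 1] (depth 3)
After 'mul': stack = [-1, 7] (depth 2)
After 'push 6': stack = [-1, 7, 6] (depth 3)
After 'push 6': stack = [-1, 7, 6, 6] (depth 4)
After 'pop': stack = [-1, 7, 6] (depth 3)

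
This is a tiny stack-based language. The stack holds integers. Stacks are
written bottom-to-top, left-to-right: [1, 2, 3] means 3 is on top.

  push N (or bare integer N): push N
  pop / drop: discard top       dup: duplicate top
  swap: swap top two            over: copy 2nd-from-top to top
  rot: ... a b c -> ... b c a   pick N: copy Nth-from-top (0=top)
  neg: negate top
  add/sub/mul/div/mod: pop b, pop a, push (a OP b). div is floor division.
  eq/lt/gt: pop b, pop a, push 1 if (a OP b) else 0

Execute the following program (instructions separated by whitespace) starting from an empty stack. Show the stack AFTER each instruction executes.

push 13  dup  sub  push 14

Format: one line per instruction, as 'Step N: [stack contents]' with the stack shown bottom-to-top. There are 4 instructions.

Step 1: [13]
Step 2: [13, 13]
Step 3: [0]
Step 4: [0, 14]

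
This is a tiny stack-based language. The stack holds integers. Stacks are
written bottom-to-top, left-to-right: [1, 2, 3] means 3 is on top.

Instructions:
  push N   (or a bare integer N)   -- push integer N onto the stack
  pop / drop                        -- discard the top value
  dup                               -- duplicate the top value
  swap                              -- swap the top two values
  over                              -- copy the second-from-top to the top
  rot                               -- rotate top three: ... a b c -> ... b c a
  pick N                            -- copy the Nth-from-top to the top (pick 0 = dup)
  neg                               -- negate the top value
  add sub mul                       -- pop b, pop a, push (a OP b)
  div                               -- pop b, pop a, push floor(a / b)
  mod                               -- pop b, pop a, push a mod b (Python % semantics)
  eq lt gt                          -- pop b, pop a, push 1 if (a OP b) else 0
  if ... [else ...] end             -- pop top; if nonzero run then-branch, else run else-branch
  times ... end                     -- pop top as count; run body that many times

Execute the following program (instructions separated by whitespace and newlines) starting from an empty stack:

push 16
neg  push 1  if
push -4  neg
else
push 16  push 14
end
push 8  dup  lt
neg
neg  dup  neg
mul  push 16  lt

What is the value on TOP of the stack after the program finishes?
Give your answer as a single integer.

After 'push 16': [16]
After 'neg': [-16]
After 'push 1': [-16, 1]
After 'if': [-16]
After 'push -4': [-16, -4]
After 'neg': [-16, 4]
After 'push 8': [-16, 4, 8]
After 'dup': [-16, 4, 8, 8]
After 'lt': [-16, 4, 0]
After 'neg': [-16, 4, 0]
After 'neg': [-16, 4, 0]
After 'dup': [-16, 4, 0, 0]
After 'neg': [-16, 4, 0, 0]
After 'mul': [-16, 4, 0]
After 'push 16': [-16, 4, 0, 16]
After 'lt': [-16, 4, 1]

Answer: 1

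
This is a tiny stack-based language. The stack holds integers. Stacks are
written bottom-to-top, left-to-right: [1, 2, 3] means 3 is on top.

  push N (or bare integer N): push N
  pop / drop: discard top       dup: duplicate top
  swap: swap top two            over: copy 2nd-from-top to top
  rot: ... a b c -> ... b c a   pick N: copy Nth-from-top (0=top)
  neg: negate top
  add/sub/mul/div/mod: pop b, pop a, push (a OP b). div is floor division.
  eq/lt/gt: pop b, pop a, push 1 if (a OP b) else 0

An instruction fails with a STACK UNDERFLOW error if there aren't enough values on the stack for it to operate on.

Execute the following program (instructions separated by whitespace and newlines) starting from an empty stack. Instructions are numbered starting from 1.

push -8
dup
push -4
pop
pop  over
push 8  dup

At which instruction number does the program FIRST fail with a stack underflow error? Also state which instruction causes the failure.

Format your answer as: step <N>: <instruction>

Answer: step 6: over

Derivation:
Step 1 ('push -8'): stack = [-8], depth = 1
Step 2 ('dup'): stack = [-8, -8], depth = 2
Step 3 ('push -4'): stack = [-8, -8, -4], depth = 3
Step 4 ('pop'): stack = [-8, -8], depth = 2
Step 5 ('pop'): stack = [-8], depth = 1
Step 6 ('over'): needs 2 value(s) but depth is 1 — STACK UNDERFLOW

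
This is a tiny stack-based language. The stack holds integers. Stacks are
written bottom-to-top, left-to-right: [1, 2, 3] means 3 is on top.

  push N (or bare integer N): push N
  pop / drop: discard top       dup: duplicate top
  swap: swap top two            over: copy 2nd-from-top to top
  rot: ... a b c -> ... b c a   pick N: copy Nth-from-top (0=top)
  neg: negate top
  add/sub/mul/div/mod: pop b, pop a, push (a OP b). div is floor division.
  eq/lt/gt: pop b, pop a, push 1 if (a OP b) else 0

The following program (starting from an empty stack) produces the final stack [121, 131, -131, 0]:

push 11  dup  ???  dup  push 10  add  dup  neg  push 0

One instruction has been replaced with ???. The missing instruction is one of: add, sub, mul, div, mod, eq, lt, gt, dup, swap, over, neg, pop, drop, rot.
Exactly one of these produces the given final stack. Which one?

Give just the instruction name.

Stack before ???: [11, 11]
Stack after ???:  [121]
The instruction that transforms [11, 11] -> [121] is: mul

Answer: mul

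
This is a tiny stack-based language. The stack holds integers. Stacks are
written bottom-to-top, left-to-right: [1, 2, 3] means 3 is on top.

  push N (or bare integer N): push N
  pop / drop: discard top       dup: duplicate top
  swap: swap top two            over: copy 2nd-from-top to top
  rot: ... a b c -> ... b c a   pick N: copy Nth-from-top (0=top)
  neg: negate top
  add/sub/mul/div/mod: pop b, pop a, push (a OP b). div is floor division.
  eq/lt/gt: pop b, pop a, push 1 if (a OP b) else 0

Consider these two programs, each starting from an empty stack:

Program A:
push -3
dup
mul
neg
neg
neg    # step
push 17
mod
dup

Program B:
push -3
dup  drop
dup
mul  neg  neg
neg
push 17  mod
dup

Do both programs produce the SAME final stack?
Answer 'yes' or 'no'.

Answer: yes

Derivation:
Program A trace:
  After 'push -3': [-3]
  After 'dup': [-3, -3]
  After 'mul': [9]
  After 'neg': [-9]
  After 'neg': [9]
  After 'neg': [-9]
  After 'push 17': [-9, 17]
  After 'mod': [8]
  After 'dup': [8, 8]
Program A final stack: [8, 8]

Program B trace:
  After 'push -3': [-3]
  After 'dup': [-3, -3]
  After 'drop': [-3]
  After 'dup': [-3, -3]
  After 'mul': [9]
  After 'neg': [-9]
  After 'neg': [9]
  After 'neg': [-9]
  After 'push 17': [-9, 17]
  After 'mod': [8]
  After 'dup': [8, 8]
Program B final stack: [8, 8]
Same: yes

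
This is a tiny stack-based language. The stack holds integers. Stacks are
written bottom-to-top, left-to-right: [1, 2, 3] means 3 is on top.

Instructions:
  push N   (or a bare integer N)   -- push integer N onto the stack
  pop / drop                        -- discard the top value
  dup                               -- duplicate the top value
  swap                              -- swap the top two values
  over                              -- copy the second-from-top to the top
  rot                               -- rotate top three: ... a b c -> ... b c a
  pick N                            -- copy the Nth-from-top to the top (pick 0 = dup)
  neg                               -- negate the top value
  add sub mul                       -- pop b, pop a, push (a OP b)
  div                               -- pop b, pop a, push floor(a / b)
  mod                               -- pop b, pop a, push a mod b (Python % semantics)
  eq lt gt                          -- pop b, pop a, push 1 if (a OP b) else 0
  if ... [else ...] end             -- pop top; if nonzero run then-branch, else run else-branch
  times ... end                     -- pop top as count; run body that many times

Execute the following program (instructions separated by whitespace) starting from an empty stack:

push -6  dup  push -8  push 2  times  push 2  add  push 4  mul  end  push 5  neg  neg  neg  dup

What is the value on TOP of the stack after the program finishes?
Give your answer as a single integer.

Answer: -5

Derivation:
After 'push -6': [-6]
After 'dup': [-6, -6]
After 'push -8': [-6, -6, -8]
After 'push 2': [-6, -6, -8, 2]
After 'times': [-6, -6, -8]
After 'push 2': [-6, -6, -8, 2]
After 'add': [-6, -6, -6]
After 'push 4': [-6, -6, -6, 4]
After 'mul': [-6, -6, -24]
After 'push 2': [-6, -6, -24, 2]
After 'add': [-6, -6, -22]
After 'push 4': [-6, -6, -22, 4]
After 'mul': [-6, -6, -88]
After 'push 5': [-6, -6, -88, 5]
After 'neg': [-6, -6, -88, -5]
After 'neg': [-6, -6, -88, 5]
After 'neg': [-6, -6, -88, -5]
After 'dup': [-6, -6, -88, -5, -5]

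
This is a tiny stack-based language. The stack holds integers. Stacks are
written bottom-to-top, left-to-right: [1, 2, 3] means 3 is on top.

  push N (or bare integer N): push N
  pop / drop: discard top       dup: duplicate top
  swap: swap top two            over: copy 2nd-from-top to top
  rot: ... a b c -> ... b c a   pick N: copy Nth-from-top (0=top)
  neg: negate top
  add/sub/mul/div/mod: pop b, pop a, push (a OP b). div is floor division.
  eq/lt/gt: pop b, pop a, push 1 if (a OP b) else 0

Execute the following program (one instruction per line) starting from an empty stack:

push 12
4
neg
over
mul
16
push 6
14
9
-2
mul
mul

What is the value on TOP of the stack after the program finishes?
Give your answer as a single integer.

Answer: -252

Derivation:
After 'push 12': [12]
After 'push 4': [12, 4]
After 'neg': [12, -4]
After 'over': [12, -4, 12]
After 'mul': [12, -48]
After 'push 16': [12, -48, 16]
After 'push 6': [12, -48, 16, 6]
After 'push 14': [12, -48, 16, 6, 14]
After 'push 9': [12, -48, 16, 6, 14, 9]
After 'push -2': [12, -48, 16, 6, 14, 9, -2]
After 'mul': [12, -48, 16, 6, 14, -18]
After 'mul': [12, -48, 16, 6, -252]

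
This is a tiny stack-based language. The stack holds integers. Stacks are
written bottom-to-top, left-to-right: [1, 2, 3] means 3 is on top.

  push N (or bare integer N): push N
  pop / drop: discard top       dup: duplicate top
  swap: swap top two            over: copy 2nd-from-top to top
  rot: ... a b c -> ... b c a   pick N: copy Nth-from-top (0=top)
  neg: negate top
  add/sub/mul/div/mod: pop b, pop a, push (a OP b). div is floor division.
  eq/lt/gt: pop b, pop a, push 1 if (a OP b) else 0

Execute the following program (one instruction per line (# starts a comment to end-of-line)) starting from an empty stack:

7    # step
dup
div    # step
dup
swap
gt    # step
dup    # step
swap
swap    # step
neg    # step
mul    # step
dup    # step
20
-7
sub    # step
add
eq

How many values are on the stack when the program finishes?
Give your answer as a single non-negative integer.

Answer: 1

Derivation:
After 'push 7': stack = [7] (depth 1)
After 'dup': stack = [7, 7] (depth 2)
After 'div': stack = [1] (depth 1)
After 'dup': stack = [1, 1] (depth 2)
After 'swap': stack = [1, 1] (depth 2)
After 'gt': stack = [0] (depth 1)
After 'dup': stack = [0, 0] (depth 2)
After 'swap': stack = [0, 0] (depth 2)
After 'swap': stack = [0, 0] (depth 2)
After 'neg': stack = [0, 0] (depth 2)
After 'mul': stack = [0] (depth 1)
After 'dup': stack = [0, 0] (depth 2)
After 'push 20': stack = [0, 0, 20] (depth 3)
After 'push -7': stack = [0, 0, 20, -7] (depth 4)
After 'sub': stack = [0, 0, 27] (depth 3)
After 'add': stack = [0, 27] (depth 2)
After 'eq': stack = [0] (depth 1)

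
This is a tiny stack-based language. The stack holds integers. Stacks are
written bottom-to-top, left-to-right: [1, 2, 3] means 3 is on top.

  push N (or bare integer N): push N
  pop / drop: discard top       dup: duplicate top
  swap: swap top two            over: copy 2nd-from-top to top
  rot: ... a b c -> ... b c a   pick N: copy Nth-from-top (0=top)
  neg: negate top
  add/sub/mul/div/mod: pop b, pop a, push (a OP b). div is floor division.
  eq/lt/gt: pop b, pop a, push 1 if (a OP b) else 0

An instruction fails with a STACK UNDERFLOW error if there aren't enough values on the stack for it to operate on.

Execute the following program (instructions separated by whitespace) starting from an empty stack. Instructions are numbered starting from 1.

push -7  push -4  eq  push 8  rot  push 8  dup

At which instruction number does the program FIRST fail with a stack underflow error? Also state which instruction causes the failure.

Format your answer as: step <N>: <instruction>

Answer: step 5: rot

Derivation:
Step 1 ('push -7'): stack = [-7], depth = 1
Step 2 ('push -4'): stack = [-7, -4], depth = 2
Step 3 ('eq'): stack = [0], depth = 1
Step 4 ('push 8'): stack = [0, 8], depth = 2
Step 5 ('rot'): needs 3 value(s) but depth is 2 — STACK UNDERFLOW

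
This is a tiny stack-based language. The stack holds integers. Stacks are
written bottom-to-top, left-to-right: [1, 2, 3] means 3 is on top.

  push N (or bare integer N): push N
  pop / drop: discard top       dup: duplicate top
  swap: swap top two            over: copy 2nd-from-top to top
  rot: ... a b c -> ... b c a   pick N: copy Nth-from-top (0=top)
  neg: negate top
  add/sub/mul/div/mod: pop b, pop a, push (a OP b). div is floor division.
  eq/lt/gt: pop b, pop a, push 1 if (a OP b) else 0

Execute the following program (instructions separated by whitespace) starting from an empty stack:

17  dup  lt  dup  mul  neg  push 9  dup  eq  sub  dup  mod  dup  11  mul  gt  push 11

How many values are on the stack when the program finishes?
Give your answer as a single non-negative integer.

Answer: 2

Derivation:
After 'push 17': stack = [17] (depth 1)
After 'dup': stack = [17, 17] (depth 2)
After 'lt': stack = [0] (depth 1)
After 'dup': stack = [0, 0] (depth 2)
After 'mul': stack = [0] (depth 1)
After 'neg': stack = [0] (depth 1)
After 'push 9': stack = [0, 9] (depth 2)
After 'dup': stack = [0, 9, 9] (depth 3)
After 'eq': stack = [0, 1] (depth 2)
After 'sub': stack = [-1] (depth 1)
After 'dup': stack = [-1, -1] (depth 2)
After 'mod': stack = [0] (depth 1)
After 'dup': stack = [0, 0] (depth 2)
After 'push 11': stack = [0, 0, 11] (depth 3)
After 'mul': stack = [0, 0] (depth 2)
After 'gt': stack = [0] (depth 1)
After 'push 11': stack = [0, 11] (depth 2)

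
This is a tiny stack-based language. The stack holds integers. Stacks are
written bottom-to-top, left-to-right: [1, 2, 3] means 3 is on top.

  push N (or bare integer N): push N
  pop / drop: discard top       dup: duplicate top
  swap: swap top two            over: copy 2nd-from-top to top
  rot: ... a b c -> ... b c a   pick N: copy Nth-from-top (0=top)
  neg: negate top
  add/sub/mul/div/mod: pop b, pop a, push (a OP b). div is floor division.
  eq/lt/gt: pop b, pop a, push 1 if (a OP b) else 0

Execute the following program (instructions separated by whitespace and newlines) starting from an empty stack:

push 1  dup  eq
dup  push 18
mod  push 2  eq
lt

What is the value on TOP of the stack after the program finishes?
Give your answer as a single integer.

After 'push 1': [1]
After 'dup': [1, 1]
After 'eq': [1]
After 'dup': [1, 1]
After 'push 18': [1, 1, 18]
After 'mod': [1, 1]
After 'push 2': [1, 1, 2]
After 'eq': [1, 0]
After 'lt': [0]

Answer: 0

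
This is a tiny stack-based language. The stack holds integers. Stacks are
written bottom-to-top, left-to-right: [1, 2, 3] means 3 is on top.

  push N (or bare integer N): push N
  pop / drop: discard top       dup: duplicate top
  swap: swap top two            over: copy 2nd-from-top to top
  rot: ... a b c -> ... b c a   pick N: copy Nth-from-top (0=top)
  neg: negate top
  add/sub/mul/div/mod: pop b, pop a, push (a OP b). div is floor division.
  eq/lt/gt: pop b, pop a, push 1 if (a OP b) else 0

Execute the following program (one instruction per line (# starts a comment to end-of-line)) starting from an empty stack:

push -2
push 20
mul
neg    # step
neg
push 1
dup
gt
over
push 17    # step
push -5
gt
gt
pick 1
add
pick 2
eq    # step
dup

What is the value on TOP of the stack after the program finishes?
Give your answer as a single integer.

Answer: 0

Derivation:
After 'push -2': [-2]
After 'push 20': [-2, 20]
After 'mul': [-40]
After 'neg': [40]
After 'neg': [-40]
After 'push 1': [-40, 1]
After 'dup': [-40, 1, 1]
After 'gt': [-40, 0]
After 'over': [-40, 0, -40]
After 'push 17': [-40, 0, -40, 17]
After 'push -5': [-40, 0, -40, 17, -5]
After 'gt': [-40, 0, -40, 1]
After 'gt': [-40, 0, 0]
After 'pick 1': [-40, 0, 0, 0]
After 'add': [-40, 0, 0]
After 'pick 2': [-40, 0, 0, -40]
After 'eq': [-40, 0, 0]
After 'dup': [-40, 0, 0, 0]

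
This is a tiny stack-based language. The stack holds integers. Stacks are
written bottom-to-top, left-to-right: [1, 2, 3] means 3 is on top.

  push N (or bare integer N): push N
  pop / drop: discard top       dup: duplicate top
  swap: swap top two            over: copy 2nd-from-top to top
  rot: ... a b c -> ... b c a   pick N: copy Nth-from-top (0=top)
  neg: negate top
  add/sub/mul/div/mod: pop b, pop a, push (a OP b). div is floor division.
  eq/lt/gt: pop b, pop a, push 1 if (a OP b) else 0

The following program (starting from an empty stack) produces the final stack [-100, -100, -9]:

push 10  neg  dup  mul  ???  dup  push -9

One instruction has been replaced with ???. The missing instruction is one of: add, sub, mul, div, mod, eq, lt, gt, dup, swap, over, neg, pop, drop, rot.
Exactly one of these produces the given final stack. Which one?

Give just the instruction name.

Answer: neg

Derivation:
Stack before ???: [100]
Stack after ???:  [-100]
The instruction that transforms [100] -> [-100] is: neg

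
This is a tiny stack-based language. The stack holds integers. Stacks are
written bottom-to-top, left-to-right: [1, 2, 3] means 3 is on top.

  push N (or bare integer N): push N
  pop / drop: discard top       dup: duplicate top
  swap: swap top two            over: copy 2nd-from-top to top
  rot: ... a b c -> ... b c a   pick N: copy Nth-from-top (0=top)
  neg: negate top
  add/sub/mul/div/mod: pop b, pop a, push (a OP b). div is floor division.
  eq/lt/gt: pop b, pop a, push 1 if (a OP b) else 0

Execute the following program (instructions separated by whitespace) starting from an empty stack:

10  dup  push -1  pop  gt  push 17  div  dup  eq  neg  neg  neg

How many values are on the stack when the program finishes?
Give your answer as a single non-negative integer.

Answer: 1

Derivation:
After 'push 10': stack = [10] (depth 1)
After 'dup': stack = [10, 10] (depth 2)
After 'push -1': stack = [10, 10, -1] (depth 3)
After 'pop': stack = [10, 10] (depth 2)
After 'gt': stack = [0] (depth 1)
After 'push 17': stack = [0, 17] (depth 2)
After 'div': stack = [0] (depth 1)
After 'dup': stack = [0, 0] (depth 2)
After 'eq': stack = [1] (depth 1)
After 'neg': stack = [-1] (depth 1)
After 'neg': stack = [1] (depth 1)
After 'neg': stack = [-1] (depth 1)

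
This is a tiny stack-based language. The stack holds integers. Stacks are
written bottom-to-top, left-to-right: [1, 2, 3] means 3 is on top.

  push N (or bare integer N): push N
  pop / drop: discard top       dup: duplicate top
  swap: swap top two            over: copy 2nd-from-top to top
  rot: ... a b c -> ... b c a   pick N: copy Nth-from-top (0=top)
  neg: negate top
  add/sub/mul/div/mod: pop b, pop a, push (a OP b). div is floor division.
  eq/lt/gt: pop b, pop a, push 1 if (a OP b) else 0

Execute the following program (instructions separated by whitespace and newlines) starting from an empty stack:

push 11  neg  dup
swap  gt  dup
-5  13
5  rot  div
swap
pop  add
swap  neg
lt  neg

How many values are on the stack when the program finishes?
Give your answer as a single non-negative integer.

Answer: 1

Derivation:
After 'push 11': stack = [11] (depth 1)
After 'neg': stack = [-11] (depth 1)
After 'dup': stack = [-11, -11] (depth 2)
After 'swap': stack = [-11, -11] (depth 2)
After 'gt': stack = [0] (depth 1)
After 'dup': stack = [0, 0] (depth 2)
After 'push -5': stack = [0, 0, -5] (depth 3)
After 'push 13': stack = [0, 0, -5, 13] (depth 4)
After 'push 5': stack = [0, 0, -5, 13, 5] (depth 5)
After 'rot': stack = [0, 0, 13, 5, -5] (depth 5)
After 'div': stack = [0, 0, 13, -1] (depth 4)
After 'swap': stack = [0, 0, -1, 13] (depth 4)
After 'pop': stack = [0, 0, -1] (depth 3)
After 'add': stack = [0, -1] (depth 2)
After 'swap': stack = [-1, 0] (depth 2)
After 'neg': stack = [-1, 0] (depth 2)
After 'lt': stack = [1] (depth 1)
After 'neg': stack = [-1] (depth 1)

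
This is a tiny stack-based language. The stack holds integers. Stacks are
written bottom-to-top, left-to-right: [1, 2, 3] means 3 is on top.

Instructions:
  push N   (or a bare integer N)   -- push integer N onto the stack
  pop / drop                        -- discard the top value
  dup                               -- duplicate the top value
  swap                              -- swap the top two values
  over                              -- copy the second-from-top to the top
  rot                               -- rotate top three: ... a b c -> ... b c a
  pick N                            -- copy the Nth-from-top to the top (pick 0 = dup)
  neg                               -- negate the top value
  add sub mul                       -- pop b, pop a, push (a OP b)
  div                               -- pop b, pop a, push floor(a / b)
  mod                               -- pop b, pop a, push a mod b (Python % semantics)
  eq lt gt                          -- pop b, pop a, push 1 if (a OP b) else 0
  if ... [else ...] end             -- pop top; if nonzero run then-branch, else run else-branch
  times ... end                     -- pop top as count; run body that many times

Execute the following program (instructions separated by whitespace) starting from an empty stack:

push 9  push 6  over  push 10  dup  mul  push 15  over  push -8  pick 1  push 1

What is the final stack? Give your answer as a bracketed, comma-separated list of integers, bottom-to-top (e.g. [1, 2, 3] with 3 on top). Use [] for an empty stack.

Answer: [9, 6, 9, 100, 15, 100, -8, 100, 1]

Derivation:
After 'push 9': [9]
After 'push 6': [9, 6]
After 'over': [9, 6, 9]
After 'push 10': [9, 6, 9, 10]
After 'dup': [9, 6, 9, 10, 10]
After 'mul': [9, 6, 9, 100]
After 'push 15': [9, 6, 9, 100, 15]
After 'over': [9, 6, 9, 100, 15, 100]
After 'push -8': [9, 6, 9, 100, 15, 100, -8]
After 'pick 1': [9, 6, 9, 100, 15, 100, -8, 100]
After 'push 1': [9, 6, 9, 100, 15, 100, -8, 100, 1]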